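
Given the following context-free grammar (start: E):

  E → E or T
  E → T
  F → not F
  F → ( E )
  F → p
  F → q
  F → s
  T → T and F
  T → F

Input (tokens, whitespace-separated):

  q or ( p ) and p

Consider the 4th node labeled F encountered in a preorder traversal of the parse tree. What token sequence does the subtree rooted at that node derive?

p

[E [E [T [F q]]] or [T [T [F ( [E [T [F p]]] )]] and [F p]]]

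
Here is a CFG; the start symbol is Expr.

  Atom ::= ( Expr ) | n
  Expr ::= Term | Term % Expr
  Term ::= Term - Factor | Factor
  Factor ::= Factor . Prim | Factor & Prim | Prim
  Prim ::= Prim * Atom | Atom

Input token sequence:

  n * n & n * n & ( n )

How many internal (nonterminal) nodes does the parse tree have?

20

[Expr [Term [Factor [Factor [Factor [Prim [Prim [Atom n]] * [Atom n]]] & [Prim [Prim [Atom n]] * [Atom n]]] & [Prim [Atom ( [Expr [Term [Factor [Prim [Atom n]]]]] )]]]]]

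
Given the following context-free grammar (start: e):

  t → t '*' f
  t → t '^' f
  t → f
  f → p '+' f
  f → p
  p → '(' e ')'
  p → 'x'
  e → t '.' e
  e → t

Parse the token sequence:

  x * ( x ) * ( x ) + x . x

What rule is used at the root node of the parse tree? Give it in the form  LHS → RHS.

[e [t [t [t [f [p x]]] * [f [p ( [e [t [f [p x]]]] )]]] * [f [p ( [e [t [f [p x]]]] )] + [f [p x]]]] . [e [t [f [p x]]]]]

e → t '.' e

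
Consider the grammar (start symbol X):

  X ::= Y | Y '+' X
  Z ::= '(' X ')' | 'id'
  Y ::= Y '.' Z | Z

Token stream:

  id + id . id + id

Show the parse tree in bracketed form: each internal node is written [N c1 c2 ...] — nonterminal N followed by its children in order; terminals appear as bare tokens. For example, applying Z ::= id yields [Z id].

X
Y + X
Z + X
id + X
id + Y + X
id + Y . Z + X
id + Z . Z + X
id + id . Z + X
id + id . id + X
id + id . id + Y
id + id . id + Z
id + id . id + id

[X [Y [Z id]] + [X [Y [Y [Z id]] . [Z id]] + [X [Y [Z id]]]]]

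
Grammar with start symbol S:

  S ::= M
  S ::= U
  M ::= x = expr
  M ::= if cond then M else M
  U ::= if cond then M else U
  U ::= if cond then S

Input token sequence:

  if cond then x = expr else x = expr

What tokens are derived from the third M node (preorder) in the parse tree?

[S [M if cond then [M x = expr] else [M x = expr]]]

x = expr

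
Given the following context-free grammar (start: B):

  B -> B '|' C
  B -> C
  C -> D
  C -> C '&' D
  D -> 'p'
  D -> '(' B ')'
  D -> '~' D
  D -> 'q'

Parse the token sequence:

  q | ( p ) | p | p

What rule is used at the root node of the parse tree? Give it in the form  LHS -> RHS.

[B [B [B [B [C [D q]]] | [C [D ( [B [C [D p]]] )]]] | [C [D p]]] | [C [D p]]]

B -> B '|' C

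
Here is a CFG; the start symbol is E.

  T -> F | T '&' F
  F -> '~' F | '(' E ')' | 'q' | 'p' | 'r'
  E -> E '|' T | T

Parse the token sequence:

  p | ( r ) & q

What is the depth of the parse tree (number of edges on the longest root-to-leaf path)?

[E [E [T [F p]]] | [T [T [F ( [E [T [F r]]] )]] & [F q]]]

7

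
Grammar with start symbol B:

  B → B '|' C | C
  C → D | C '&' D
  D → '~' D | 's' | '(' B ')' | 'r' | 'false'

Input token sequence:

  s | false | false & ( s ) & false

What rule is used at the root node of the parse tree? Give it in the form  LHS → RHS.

B → B '|' C

[B [B [B [C [D s]]] | [C [D false]]] | [C [C [C [D false]] & [D ( [B [C [D s]]] )]] & [D false]]]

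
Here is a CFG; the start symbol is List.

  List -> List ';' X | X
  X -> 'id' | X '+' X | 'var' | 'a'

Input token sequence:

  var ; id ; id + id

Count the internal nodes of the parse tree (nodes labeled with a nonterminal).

[List [List [List [X var]] ; [X id]] ; [X [X id] + [X id]]]

8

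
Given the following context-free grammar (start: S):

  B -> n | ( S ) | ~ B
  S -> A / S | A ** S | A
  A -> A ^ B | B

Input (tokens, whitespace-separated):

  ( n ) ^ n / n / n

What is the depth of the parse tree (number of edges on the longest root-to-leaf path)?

[S [A [A [B ( [S [A [B n]]] )]] ^ [B n]] / [S [A [B n]] / [S [A [B n]]]]]

7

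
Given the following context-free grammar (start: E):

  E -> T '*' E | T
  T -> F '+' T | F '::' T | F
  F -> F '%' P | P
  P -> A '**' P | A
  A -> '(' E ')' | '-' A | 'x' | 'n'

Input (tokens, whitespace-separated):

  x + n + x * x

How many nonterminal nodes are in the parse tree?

18

[E [T [F [P [A x]]] + [T [F [P [A n]]] + [T [F [P [A x]]]]]] * [E [T [F [P [A x]]]]]]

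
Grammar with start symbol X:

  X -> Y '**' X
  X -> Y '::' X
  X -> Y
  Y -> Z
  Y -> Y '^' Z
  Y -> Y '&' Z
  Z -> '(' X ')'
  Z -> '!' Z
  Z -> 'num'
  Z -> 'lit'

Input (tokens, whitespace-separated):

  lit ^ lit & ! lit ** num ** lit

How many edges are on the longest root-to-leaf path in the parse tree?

5

[X [Y [Y [Y [Z lit]] ^ [Z lit]] & [Z ! [Z lit]]] ** [X [Y [Z num]] ** [X [Y [Z lit]]]]]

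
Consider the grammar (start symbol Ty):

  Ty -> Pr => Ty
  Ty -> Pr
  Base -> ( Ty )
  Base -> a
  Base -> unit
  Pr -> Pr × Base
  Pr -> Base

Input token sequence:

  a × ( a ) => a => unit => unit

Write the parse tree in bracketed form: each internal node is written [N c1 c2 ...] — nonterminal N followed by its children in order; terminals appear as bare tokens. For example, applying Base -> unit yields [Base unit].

Ty
Pr => Ty
Pr × Base => Ty
Base × Base => Ty
a × Base => Ty
a × ( Ty ) => Ty
a × ( Pr ) => Ty
a × ( Base ) => Ty
a × ( a ) => Ty
a × ( a ) => Pr => Ty
a × ( a ) => Base => Ty
a × ( a ) => a => Ty
a × ( a ) => a => Pr => Ty
a × ( a ) => a => Base => Ty
a × ( a ) => a => unit => Ty
a × ( a ) => a => unit => Pr
a × ( a ) => a => unit => Base
a × ( a ) => a => unit => unit

[Ty [Pr [Pr [Base a]] × [Base ( [Ty [Pr [Base a]]] )]] => [Ty [Pr [Base a]] => [Ty [Pr [Base unit]] => [Ty [Pr [Base unit]]]]]]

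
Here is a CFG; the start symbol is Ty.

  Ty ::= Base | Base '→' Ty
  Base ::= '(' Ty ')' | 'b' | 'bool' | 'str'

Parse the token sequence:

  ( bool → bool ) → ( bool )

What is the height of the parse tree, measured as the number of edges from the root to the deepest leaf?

[Ty [Base ( [Ty [Base bool] → [Ty [Base bool]]] )] → [Ty [Base ( [Ty [Base bool]] )]]]

5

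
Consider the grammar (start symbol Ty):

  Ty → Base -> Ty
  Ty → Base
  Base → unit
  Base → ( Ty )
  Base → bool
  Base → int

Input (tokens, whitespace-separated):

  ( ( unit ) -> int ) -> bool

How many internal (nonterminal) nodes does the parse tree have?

10

[Ty [Base ( [Ty [Base ( [Ty [Base unit]] )] -> [Ty [Base int]]] )] -> [Ty [Base bool]]]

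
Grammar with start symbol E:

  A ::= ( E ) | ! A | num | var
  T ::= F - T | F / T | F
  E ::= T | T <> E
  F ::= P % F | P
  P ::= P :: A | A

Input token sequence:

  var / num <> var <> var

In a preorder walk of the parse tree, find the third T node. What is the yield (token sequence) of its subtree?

var

[E [T [F [P [A var]]] / [T [F [P [A num]]]]] <> [E [T [F [P [A var]]]] <> [E [T [F [P [A var]]]]]]]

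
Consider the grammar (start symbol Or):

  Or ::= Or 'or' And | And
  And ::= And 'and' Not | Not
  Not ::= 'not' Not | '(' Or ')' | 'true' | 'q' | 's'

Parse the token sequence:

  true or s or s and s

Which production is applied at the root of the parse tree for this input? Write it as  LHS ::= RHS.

[Or [Or [Or [And [Not true]]] or [And [Not s]]] or [And [And [Not s]] and [Not s]]]

Or ::= Or 'or' And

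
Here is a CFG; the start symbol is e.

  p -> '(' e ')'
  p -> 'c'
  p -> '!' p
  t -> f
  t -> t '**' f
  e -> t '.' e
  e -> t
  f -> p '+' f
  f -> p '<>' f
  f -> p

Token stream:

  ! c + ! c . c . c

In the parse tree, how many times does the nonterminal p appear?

6

[e [t [f [p ! [p c]] + [f [p ! [p c]]]]] . [e [t [f [p c]]] . [e [t [f [p c]]]]]]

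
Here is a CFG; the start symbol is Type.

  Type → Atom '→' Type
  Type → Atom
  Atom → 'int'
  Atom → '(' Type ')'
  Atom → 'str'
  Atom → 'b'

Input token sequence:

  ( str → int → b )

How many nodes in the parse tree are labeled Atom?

4

[Type [Atom ( [Type [Atom str] → [Type [Atom int] → [Type [Atom b]]]] )]]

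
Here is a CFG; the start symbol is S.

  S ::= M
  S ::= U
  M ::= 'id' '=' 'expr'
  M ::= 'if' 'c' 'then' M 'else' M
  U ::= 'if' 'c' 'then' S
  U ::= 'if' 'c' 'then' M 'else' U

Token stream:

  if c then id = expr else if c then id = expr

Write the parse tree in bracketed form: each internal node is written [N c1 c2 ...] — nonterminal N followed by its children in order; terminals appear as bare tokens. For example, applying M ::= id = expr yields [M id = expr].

[S [U if c then [M id = expr] else [U if c then [S [M id = expr]]]]]

S
U
if c then M else U
if c then id = expr else U
if c then id = expr else if c then S
if c then id = expr else if c then M
if c then id = expr else if c then id = expr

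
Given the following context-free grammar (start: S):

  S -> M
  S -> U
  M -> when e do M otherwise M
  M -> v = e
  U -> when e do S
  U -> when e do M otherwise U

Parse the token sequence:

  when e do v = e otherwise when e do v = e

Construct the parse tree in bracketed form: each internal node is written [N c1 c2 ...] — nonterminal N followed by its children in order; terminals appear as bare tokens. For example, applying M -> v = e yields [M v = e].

S
U
when e do M otherwise U
when e do v = e otherwise U
when e do v = e otherwise when e do S
when e do v = e otherwise when e do M
when e do v = e otherwise when e do v = e

[S [U when e do [M v = e] otherwise [U when e do [S [M v = e]]]]]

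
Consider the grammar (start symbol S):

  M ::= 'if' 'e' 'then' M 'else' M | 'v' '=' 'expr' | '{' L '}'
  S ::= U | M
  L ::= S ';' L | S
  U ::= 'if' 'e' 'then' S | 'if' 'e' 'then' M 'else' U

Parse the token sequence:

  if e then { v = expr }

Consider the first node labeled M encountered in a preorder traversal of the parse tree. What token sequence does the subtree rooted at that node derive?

{ v = expr }

[S [U if e then [S [M { [L [S [M v = expr]]] }]]]]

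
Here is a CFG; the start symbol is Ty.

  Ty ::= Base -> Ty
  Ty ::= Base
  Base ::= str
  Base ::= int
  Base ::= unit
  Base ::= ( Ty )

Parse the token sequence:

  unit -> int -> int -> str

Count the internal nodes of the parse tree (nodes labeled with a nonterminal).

[Ty [Base unit] -> [Ty [Base int] -> [Ty [Base int] -> [Ty [Base str]]]]]

8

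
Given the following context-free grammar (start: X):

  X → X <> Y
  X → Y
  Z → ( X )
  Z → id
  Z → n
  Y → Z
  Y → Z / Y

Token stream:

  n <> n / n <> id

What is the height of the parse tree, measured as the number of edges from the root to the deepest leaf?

5

[X [X [X [Y [Z n]]] <> [Y [Z n] / [Y [Z n]]]] <> [Y [Z id]]]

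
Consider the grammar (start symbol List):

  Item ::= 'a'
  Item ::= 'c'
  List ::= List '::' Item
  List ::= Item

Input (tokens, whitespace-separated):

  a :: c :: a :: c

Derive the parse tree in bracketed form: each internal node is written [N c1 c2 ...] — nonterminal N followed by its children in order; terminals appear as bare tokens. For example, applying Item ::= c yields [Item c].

[List [List [List [List [Item a]] :: [Item c]] :: [Item a]] :: [Item c]]

List
List :: Item
List :: Item :: Item
List :: Item :: Item :: Item
Item :: Item :: Item :: Item
a :: Item :: Item :: Item
a :: c :: Item :: Item
a :: c :: a :: Item
a :: c :: a :: c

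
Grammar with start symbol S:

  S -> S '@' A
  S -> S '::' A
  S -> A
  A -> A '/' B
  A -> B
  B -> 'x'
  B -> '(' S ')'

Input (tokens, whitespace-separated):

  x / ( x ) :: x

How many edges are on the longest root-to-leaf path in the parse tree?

[S [S [A [A [B x]] / [B ( [S [A [B x]]] )]]] :: [A [B x]]]

7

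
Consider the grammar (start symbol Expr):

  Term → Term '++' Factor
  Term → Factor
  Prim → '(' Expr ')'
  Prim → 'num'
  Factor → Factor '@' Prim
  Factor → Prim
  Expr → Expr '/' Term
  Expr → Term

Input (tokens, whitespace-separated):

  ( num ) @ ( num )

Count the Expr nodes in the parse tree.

3

[Expr [Term [Factor [Factor [Prim ( [Expr [Term [Factor [Prim num]]]] )]] @ [Prim ( [Expr [Term [Factor [Prim num]]]] )]]]]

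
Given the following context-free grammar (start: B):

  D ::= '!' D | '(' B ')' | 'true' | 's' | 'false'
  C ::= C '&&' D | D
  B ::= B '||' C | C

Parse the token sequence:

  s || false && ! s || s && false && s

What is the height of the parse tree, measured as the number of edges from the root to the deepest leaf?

5

[B [B [B [C [D s]]] || [C [C [D false]] && [D ! [D s]]]] || [C [C [C [D s]] && [D false]] && [D s]]]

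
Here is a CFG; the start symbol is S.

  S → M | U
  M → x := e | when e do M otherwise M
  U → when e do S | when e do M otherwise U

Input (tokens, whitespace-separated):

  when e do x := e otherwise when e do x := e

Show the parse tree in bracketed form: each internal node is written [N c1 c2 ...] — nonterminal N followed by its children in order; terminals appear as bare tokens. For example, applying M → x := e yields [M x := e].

S
U
when e do M otherwise U
when e do x := e otherwise U
when e do x := e otherwise when e do S
when e do x := e otherwise when e do M
when e do x := e otherwise when e do x := e

[S [U when e do [M x := e] otherwise [U when e do [S [M x := e]]]]]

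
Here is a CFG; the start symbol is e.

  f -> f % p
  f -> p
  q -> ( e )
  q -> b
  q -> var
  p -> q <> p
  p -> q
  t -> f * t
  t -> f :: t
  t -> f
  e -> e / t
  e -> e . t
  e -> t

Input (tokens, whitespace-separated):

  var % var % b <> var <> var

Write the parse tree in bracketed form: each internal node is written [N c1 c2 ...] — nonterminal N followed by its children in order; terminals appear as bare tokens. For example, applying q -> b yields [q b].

[e [t [f [f [f [p [q var]]] % [p [q var]]] % [p [q b] <> [p [q var] <> [p [q var]]]]]]]

e
t
f
f % p
f % p % p
p % p % p
q % p % p
var % p % p
var % q % p
var % var % p
var % var % q <> p
var % var % b <> p
var % var % b <> q <> p
var % var % b <> var <> p
var % var % b <> var <> q
var % var % b <> var <> var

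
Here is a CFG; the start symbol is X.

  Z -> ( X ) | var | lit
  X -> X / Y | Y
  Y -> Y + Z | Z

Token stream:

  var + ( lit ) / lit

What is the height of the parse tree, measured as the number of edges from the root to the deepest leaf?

[X [X [Y [Y [Z var]] + [Z ( [X [Y [Z lit]]] )]]] / [Y [Z lit]]]

7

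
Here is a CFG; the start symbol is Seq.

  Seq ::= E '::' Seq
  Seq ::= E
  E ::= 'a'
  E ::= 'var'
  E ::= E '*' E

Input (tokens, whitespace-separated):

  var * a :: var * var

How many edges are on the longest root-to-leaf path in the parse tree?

4

[Seq [E [E var] * [E a]] :: [Seq [E [E var] * [E var]]]]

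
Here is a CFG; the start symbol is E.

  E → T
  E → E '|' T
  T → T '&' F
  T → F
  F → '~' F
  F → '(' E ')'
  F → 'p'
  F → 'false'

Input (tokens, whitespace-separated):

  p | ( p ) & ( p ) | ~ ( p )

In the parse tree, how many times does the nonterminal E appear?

[E [E [E [T [F p]]] | [T [T [F ( [E [T [F p]]] )]] & [F ( [E [T [F p]]] )]]] | [T [F ~ [F ( [E [T [F p]]] )]]]]

6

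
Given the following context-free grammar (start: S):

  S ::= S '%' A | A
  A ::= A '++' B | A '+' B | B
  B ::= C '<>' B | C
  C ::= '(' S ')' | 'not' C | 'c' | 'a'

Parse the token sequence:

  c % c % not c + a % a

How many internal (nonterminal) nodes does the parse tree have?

[S [S [S [S [A [B [C c]]]] % [A [B [C c]]]] % [A [A [B [C not [C c]]]] + [B [C a]]]] % [A [B [C a]]]]

20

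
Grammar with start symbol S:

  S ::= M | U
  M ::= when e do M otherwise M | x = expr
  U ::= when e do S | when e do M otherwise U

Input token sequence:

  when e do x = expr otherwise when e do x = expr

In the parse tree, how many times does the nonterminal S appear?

2

[S [U when e do [M x = expr] otherwise [U when e do [S [M x = expr]]]]]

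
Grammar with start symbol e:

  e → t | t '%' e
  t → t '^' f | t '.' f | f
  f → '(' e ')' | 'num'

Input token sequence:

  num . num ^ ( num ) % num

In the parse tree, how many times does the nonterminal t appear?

[e [t [t [t [f num]] . [f num]] ^ [f ( [e [t [f num]]] )]] % [e [t [f num]]]]

5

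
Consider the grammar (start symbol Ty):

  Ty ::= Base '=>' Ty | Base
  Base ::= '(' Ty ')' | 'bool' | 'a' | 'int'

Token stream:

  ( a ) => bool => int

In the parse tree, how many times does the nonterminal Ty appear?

4

[Ty [Base ( [Ty [Base a]] )] => [Ty [Base bool] => [Ty [Base int]]]]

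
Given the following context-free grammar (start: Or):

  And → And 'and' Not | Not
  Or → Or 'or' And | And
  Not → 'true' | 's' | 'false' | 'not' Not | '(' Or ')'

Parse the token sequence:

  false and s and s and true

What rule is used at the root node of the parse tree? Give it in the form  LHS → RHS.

[Or [And [And [And [And [Not false]] and [Not s]] and [Not s]] and [Not true]]]

Or → And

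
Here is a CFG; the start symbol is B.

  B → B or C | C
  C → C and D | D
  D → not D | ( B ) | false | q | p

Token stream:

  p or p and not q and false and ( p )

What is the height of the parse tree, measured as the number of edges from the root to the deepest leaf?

[B [B [C [D p]]] or [C [C [C [C [D p]] and [D not [D q]]] and [D false]] and [D ( [B [C [D p]]] )]]]

6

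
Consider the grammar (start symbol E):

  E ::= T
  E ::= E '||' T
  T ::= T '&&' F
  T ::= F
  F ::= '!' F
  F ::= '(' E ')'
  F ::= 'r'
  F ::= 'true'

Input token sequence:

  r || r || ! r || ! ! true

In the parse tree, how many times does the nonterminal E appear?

4

[E [E [E [E [T [F r]]] || [T [F r]]] || [T [F ! [F r]]]] || [T [F ! [F ! [F true]]]]]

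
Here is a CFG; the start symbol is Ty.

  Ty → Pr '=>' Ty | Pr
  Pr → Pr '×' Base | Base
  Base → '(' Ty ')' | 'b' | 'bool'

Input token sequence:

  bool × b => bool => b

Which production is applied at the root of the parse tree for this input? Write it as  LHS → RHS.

Ty → Pr '=>' Ty

[Ty [Pr [Pr [Base bool]] × [Base b]] => [Ty [Pr [Base bool]] => [Ty [Pr [Base b]]]]]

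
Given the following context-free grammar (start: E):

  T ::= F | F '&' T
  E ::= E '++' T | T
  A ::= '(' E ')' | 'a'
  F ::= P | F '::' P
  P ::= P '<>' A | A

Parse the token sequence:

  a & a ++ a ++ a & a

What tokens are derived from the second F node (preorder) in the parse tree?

a

[E [E [E [T [F [P [A a]]] & [T [F [P [A a]]]]]] ++ [T [F [P [A a]]]]] ++ [T [F [P [A a]]] & [T [F [P [A a]]]]]]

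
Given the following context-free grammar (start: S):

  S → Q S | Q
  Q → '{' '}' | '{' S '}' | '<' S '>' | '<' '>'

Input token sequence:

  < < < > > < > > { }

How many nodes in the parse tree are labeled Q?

5

[S [Q < [S [Q < [S [Q < >]] >] [S [Q < >]]] >] [S [Q { }]]]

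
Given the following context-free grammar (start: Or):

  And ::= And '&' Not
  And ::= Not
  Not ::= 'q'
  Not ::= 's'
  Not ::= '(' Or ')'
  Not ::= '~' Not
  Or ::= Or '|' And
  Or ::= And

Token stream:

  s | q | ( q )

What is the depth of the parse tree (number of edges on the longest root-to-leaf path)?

[Or [Or [Or [And [Not s]]] | [And [Not q]]] | [And [Not ( [Or [And [Not q]]] )]]]

6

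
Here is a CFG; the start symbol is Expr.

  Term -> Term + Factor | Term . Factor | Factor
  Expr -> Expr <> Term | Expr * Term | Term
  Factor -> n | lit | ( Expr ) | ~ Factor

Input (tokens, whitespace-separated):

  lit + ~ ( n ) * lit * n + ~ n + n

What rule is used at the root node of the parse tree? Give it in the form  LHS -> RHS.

Expr -> Expr * Term

[Expr [Expr [Expr [Term [Term [Factor lit]] + [Factor ~ [Factor ( [Expr [Term [Factor n]]] )]]]] * [Term [Factor lit]]] * [Term [Term [Term [Factor n]] + [Factor ~ [Factor n]]] + [Factor n]]]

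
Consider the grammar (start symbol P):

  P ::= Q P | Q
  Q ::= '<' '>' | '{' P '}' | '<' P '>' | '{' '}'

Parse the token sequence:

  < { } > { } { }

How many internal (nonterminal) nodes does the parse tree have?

8

[P [Q < [P [Q { }]] >] [P [Q { }] [P [Q { }]]]]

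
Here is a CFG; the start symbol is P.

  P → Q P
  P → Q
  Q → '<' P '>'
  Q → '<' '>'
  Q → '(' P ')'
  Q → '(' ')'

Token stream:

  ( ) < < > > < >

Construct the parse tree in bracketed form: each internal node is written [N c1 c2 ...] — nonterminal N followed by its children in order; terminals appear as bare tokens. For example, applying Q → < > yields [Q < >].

P
Q P
( ) P
( ) Q P
( ) < P > P
( ) < Q > P
( ) < < > > P
( ) < < > > Q
( ) < < > > < >

[P [Q ( )] [P [Q < [P [Q < >]] >] [P [Q < >]]]]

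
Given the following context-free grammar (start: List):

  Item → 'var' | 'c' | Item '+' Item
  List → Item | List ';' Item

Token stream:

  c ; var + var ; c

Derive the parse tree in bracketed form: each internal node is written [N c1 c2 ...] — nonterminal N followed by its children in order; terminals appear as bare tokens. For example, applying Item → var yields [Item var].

List
List ; Item
List ; Item ; Item
Item ; Item ; Item
c ; Item ; Item
c ; Item + Item ; Item
c ; var + Item ; Item
c ; var + var ; Item
c ; var + var ; c

[List [List [List [Item c]] ; [Item [Item var] + [Item var]]] ; [Item c]]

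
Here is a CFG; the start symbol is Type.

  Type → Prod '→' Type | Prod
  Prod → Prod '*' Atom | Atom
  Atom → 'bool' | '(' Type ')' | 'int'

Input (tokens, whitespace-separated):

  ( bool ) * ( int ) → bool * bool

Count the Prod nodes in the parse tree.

6

[Type [Prod [Prod [Atom ( [Type [Prod [Atom bool]]] )]] * [Atom ( [Type [Prod [Atom int]]] )]] → [Type [Prod [Prod [Atom bool]] * [Atom bool]]]]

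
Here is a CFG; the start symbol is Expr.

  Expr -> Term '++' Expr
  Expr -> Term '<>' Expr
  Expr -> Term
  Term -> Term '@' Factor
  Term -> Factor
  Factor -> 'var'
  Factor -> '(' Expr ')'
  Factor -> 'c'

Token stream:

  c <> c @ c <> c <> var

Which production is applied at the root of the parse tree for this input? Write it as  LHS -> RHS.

[Expr [Term [Factor c]] <> [Expr [Term [Term [Factor c]] @ [Factor c]] <> [Expr [Term [Factor c]] <> [Expr [Term [Factor var]]]]]]

Expr -> Term '<>' Expr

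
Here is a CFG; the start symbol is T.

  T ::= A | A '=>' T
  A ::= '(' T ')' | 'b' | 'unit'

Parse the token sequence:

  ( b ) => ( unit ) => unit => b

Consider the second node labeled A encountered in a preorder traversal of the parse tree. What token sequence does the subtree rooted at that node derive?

[T [A ( [T [A b]] )] => [T [A ( [T [A unit]] )] => [T [A unit] => [T [A b]]]]]

b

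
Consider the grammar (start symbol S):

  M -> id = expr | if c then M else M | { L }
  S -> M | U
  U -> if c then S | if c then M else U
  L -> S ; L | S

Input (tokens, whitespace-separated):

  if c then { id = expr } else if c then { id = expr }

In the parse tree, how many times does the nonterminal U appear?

2

[S [U if c then [M { [L [S [M id = expr]]] }] else [U if c then [S [M { [L [S [M id = expr]]] }]]]]]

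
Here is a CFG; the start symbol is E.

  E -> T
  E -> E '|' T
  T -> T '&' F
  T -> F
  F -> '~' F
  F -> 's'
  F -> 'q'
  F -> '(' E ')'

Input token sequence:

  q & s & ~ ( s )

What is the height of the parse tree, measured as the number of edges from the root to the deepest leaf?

7

[E [T [T [T [F q]] & [F s]] & [F ~ [F ( [E [T [F s]]] )]]]]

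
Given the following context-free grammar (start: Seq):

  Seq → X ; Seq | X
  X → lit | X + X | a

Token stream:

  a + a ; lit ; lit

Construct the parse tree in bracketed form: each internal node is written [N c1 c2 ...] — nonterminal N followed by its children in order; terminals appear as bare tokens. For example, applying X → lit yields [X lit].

[Seq [X [X a] + [X a]] ; [Seq [X lit] ; [Seq [X lit]]]]

Seq
X ; Seq
X + X ; Seq
a + X ; Seq
a + a ; Seq
a + a ; X ; Seq
a + a ; lit ; Seq
a + a ; lit ; X
a + a ; lit ; lit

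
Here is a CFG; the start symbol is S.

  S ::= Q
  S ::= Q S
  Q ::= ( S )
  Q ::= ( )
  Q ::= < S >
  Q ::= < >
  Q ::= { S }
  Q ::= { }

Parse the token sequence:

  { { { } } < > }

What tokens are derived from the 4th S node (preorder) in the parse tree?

< >

[S [Q { [S [Q { [S [Q { }]] }] [S [Q < >]]] }]]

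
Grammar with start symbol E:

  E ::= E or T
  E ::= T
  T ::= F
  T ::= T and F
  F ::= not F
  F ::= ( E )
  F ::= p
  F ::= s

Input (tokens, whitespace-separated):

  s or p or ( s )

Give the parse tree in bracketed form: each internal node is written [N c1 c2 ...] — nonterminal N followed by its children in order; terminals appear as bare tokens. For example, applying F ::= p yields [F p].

[E [E [E [T [F s]]] or [T [F p]]] or [T [F ( [E [T [F s]]] )]]]

E
E or T
E or T or T
T or T or T
F or T or T
s or T or T
s or F or T
s or p or T
s or p or F
s or p or ( E )
s or p or ( T )
s or p or ( F )
s or p or ( s )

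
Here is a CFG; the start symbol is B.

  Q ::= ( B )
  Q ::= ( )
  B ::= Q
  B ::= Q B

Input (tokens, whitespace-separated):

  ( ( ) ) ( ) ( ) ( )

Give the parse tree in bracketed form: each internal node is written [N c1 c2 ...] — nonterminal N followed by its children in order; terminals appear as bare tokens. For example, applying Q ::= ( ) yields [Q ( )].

B
Q B
( B ) B
( Q ) B
( ( ) ) B
( ( ) ) Q B
( ( ) ) ( ) B
( ( ) ) ( ) Q B
( ( ) ) ( ) ( ) B
( ( ) ) ( ) ( ) Q
( ( ) ) ( ) ( ) ( )

[B [Q ( [B [Q ( )]] )] [B [Q ( )] [B [Q ( )] [B [Q ( )]]]]]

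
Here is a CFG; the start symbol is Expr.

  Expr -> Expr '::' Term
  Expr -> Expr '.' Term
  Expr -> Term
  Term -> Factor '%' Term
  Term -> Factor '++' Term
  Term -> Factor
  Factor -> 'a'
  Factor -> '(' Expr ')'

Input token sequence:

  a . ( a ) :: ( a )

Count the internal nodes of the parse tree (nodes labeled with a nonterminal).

[Expr [Expr [Expr [Term [Factor a]]] . [Term [Factor ( [Expr [Term [Factor a]]] )]]] :: [Term [Factor ( [Expr [Term [Factor a]]] )]]]

15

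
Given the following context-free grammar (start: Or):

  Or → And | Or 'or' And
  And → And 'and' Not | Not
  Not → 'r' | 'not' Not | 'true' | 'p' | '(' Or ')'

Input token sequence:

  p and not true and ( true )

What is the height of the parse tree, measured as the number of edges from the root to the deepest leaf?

[Or [And [And [And [Not p]] and [Not not [Not true]]] and [Not ( [Or [And [Not true]]] )]]]

6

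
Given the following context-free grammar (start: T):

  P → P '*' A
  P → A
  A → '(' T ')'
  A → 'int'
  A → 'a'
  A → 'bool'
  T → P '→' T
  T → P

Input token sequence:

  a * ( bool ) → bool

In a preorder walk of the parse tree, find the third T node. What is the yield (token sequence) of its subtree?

bool

[T [P [P [A a]] * [A ( [T [P [A bool]]] )]] → [T [P [A bool]]]]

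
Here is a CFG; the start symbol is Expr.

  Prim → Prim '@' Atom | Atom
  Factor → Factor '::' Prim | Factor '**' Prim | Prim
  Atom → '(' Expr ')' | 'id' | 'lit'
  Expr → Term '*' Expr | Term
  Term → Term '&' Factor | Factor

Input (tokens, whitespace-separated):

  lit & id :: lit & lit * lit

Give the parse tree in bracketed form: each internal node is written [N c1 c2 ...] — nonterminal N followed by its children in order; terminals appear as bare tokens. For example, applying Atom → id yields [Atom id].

Expr
Term * Expr
Term & Factor * Expr
Term & Factor & Factor * Expr
Factor & Factor & Factor * Expr
Prim & Factor & Factor * Expr
Atom & Factor & Factor * Expr
lit & Factor & Factor * Expr
lit & Factor :: Prim & Factor * Expr
lit & Prim :: Prim & Factor * Expr
lit & Atom :: Prim & Factor * Expr
lit & id :: Prim & Factor * Expr
lit & id :: Atom & Factor * Expr
lit & id :: lit & Factor * Expr
lit & id :: lit & Prim * Expr
lit & id :: lit & Atom * Expr
lit & id :: lit & lit * Expr
lit & id :: lit & lit * Term
lit & id :: lit & lit * Factor
lit & id :: lit & lit * Prim
lit & id :: lit & lit * Atom
lit & id :: lit & lit * lit

[Expr [Term [Term [Term [Factor [Prim [Atom lit]]]] & [Factor [Factor [Prim [Atom id]]] :: [Prim [Atom lit]]]] & [Factor [Prim [Atom lit]]]] * [Expr [Term [Factor [Prim [Atom lit]]]]]]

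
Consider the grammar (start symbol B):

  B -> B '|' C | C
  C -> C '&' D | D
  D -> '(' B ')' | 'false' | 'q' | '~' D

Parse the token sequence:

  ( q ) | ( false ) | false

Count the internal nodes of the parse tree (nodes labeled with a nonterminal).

15

[B [B [B [C [D ( [B [C [D q]]] )]]] | [C [D ( [B [C [D false]]] )]]] | [C [D false]]]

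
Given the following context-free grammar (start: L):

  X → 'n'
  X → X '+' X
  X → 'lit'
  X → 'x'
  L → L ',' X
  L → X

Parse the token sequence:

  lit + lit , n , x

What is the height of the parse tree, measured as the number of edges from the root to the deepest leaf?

5

[L [L [L [X [X lit] + [X lit]]] , [X n]] , [X x]]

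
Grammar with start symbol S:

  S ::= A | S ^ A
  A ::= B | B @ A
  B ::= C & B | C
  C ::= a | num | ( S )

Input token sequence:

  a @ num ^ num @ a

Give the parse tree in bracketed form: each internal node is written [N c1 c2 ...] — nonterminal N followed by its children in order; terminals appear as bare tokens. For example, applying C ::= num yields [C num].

[S [S [A [B [C a]] @ [A [B [C num]]]]] ^ [A [B [C num]] @ [A [B [C a]]]]]

S
S ^ A
A ^ A
B @ A ^ A
C @ A ^ A
a @ A ^ A
a @ B ^ A
a @ C ^ A
a @ num ^ A
a @ num ^ B @ A
a @ num ^ C @ A
a @ num ^ num @ A
a @ num ^ num @ B
a @ num ^ num @ C
a @ num ^ num @ a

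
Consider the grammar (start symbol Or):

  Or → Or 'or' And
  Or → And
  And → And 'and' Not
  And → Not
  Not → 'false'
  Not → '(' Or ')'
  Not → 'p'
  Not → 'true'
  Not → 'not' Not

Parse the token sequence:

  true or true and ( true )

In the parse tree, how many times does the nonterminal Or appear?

[Or [Or [And [Not true]]] or [And [And [Not true]] and [Not ( [Or [And [Not true]]] )]]]

3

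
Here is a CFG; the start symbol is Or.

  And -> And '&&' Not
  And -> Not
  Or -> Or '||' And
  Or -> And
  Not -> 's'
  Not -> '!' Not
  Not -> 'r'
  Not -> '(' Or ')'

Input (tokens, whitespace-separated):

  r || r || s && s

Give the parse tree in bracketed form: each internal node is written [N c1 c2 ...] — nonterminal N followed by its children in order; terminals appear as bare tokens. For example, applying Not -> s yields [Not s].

[Or [Or [Or [And [Not r]]] || [And [Not r]]] || [And [And [Not s]] && [Not s]]]

Or
Or || And
Or || And || And
And || And || And
Not || And || And
r || And || And
r || Not || And
r || r || And
r || r || And && Not
r || r || Not && Not
r || r || s && Not
r || r || s && s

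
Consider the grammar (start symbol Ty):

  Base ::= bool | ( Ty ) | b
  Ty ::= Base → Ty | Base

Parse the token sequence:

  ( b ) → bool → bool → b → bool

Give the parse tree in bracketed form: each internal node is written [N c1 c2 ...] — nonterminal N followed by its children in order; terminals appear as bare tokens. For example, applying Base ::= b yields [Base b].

[Ty [Base ( [Ty [Base b]] )] → [Ty [Base bool] → [Ty [Base bool] → [Ty [Base b] → [Ty [Base bool]]]]]]

Ty
Base → Ty
( Ty ) → Ty
( Base ) → Ty
( b ) → Ty
( b ) → Base → Ty
( b ) → bool → Ty
( b ) → bool → Base → Ty
( b ) → bool → bool → Ty
( b ) → bool → bool → Base → Ty
( b ) → bool → bool → b → Ty
( b ) → bool → bool → b → Base
( b ) → bool → bool → b → bool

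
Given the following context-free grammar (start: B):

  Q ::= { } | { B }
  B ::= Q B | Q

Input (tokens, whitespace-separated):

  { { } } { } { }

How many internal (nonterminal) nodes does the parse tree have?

[B [Q { [B [Q { }]] }] [B [Q { }] [B [Q { }]]]]

8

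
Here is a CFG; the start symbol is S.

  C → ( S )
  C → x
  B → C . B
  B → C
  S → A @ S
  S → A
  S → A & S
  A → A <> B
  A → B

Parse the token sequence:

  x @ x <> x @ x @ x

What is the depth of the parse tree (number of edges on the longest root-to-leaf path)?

[S [A [B [C x]]] @ [S [A [A [B [C x]]] <> [B [C x]]] @ [S [A [B [C x]]] @ [S [A [B [C x]]]]]]]

7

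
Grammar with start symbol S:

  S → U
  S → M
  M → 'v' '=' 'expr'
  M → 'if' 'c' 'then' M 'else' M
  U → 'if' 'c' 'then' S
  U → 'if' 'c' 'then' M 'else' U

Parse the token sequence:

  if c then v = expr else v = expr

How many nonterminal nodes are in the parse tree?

[S [M if c then [M v = expr] else [M v = expr]]]

4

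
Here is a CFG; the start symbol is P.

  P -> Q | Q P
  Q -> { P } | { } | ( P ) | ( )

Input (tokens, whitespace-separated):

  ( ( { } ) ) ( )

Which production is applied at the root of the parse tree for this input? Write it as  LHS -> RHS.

P -> Q P

[P [Q ( [P [Q ( [P [Q { }]] )]] )] [P [Q ( )]]]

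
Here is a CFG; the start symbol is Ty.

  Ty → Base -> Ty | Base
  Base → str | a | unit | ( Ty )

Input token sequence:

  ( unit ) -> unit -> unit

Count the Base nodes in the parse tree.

4

[Ty [Base ( [Ty [Base unit]] )] -> [Ty [Base unit] -> [Ty [Base unit]]]]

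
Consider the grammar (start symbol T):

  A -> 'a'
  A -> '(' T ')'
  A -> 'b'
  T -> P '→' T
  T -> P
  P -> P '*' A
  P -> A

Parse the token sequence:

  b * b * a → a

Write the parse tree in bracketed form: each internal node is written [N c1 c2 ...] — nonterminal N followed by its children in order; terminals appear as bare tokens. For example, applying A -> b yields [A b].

T
P → T
P * A → T
P * A * A → T
A * A * A → T
b * A * A → T
b * b * A → T
b * b * a → T
b * b * a → P
b * b * a → A
b * b * a → a

[T [P [P [P [A b]] * [A b]] * [A a]] → [T [P [A a]]]]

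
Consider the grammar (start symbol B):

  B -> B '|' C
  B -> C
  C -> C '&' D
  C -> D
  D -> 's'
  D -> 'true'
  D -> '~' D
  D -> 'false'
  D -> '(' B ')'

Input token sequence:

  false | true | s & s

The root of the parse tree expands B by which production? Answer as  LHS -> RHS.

B -> B '|' C

[B [B [B [C [D false]]] | [C [D true]]] | [C [C [D s]] & [D s]]]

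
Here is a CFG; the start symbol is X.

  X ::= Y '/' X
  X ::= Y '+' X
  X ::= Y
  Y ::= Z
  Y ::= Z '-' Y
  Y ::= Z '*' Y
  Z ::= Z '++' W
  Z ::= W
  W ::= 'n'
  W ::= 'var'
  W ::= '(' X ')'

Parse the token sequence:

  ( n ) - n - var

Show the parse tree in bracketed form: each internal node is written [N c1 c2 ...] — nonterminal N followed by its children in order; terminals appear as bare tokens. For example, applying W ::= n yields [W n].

X
Y
Z - Y
W - Y
( X ) - Y
( Y ) - Y
( Z ) - Y
( W ) - Y
( n ) - Y
( n ) - Z - Y
( n ) - W - Y
( n ) - n - Y
( n ) - n - Z
( n ) - n - W
( n ) - n - var

[X [Y [Z [W ( [X [Y [Z [W n]]]] )]] - [Y [Z [W n]] - [Y [Z [W var]]]]]]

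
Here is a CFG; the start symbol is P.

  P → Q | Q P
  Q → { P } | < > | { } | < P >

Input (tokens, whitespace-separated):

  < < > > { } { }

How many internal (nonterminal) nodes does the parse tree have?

[P [Q < [P [Q < >]] >] [P [Q { }] [P [Q { }]]]]

8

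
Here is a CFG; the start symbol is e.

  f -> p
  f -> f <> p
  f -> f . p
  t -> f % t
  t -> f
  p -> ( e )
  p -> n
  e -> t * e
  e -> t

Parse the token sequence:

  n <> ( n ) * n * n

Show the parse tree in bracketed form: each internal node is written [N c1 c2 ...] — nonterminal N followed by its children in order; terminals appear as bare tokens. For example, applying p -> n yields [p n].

[e [t [f [f [p n]] <> [p ( [e [t [f [p n]]]] )]]] * [e [t [f [p n]]] * [e [t [f [p n]]]]]]

e
t * e
f * e
f <> p * e
p <> p * e
n <> p * e
n <> ( e ) * e
n <> ( t ) * e
n <> ( f ) * e
n <> ( p ) * e
n <> ( n ) * e
n <> ( n ) * t * e
n <> ( n ) * f * e
n <> ( n ) * p * e
n <> ( n ) * n * e
n <> ( n ) * n * t
n <> ( n ) * n * f
n <> ( n ) * n * p
n <> ( n ) * n * n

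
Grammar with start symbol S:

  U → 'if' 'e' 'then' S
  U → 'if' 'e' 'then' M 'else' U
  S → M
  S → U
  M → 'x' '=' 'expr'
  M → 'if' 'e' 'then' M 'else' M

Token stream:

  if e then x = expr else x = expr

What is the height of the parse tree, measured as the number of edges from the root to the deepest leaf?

[S [M if e then [M x = expr] else [M x = expr]]]

3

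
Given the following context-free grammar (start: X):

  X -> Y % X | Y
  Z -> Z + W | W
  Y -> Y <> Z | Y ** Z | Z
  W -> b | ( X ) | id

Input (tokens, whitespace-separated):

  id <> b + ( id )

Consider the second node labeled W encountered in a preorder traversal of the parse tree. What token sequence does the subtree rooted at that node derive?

b

[X [Y [Y [Z [W id]]] <> [Z [Z [W b]] + [W ( [X [Y [Z [W id]]]] )]]]]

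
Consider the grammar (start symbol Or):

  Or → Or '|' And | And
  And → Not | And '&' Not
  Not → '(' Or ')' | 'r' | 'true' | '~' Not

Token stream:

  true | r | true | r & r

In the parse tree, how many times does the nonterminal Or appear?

4

[Or [Or [Or [Or [And [Not true]]] | [And [Not r]]] | [And [Not true]]] | [And [And [Not r]] & [Not r]]]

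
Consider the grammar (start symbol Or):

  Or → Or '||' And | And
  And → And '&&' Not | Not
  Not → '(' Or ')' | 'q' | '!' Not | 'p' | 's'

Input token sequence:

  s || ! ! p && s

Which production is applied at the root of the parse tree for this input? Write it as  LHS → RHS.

[Or [Or [And [Not s]]] || [And [And [Not ! [Not ! [Not p]]]] && [Not s]]]

Or → Or '||' And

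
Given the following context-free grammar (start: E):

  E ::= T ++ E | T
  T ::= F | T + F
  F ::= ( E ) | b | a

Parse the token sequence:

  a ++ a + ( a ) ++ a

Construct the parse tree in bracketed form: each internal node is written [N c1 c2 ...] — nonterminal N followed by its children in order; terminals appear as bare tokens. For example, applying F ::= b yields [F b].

[E [T [F a]] ++ [E [T [T [F a]] + [F ( [E [T [F a]]] )]] ++ [E [T [F a]]]]]

E
T ++ E
F ++ E
a ++ E
a ++ T ++ E
a ++ T + F ++ E
a ++ F + F ++ E
a ++ a + F ++ E
a ++ a + ( E ) ++ E
a ++ a + ( T ) ++ E
a ++ a + ( F ) ++ E
a ++ a + ( a ) ++ E
a ++ a + ( a ) ++ T
a ++ a + ( a ) ++ F
a ++ a + ( a ) ++ a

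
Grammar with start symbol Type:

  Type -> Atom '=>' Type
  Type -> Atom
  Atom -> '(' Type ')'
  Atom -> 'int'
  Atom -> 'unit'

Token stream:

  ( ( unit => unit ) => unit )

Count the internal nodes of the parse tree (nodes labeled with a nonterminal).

[Type [Atom ( [Type [Atom ( [Type [Atom unit] => [Type [Atom unit]]] )] => [Type [Atom unit]]] )]]

10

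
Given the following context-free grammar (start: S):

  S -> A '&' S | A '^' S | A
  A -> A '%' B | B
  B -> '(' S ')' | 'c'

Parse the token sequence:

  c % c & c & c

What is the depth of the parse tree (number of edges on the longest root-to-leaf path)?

[S [A [A [B c]] % [B c]] & [S [A [B c]] & [S [A [B c]]]]]

5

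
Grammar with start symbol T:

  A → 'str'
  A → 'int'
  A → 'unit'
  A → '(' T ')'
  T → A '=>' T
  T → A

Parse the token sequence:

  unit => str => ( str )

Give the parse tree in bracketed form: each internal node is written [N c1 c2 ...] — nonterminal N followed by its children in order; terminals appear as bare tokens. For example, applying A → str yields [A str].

T
A => T
unit => T
unit => A => T
unit => str => T
unit => str => A
unit => str => ( T )
unit => str => ( A )
unit => str => ( str )

[T [A unit] => [T [A str] => [T [A ( [T [A str]] )]]]]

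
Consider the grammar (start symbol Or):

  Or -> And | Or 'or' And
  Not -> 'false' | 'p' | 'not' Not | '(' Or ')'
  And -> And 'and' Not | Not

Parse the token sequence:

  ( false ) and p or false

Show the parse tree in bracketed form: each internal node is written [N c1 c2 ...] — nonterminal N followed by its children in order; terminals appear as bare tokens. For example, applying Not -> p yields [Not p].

Or
Or or And
And or And
And and Not or And
Not and Not or And
( Or ) and Not or And
( And ) and Not or And
( Not ) and Not or And
( false ) and Not or And
( false ) and p or And
( false ) and p or Not
( false ) and p or false

[Or [Or [And [And [Not ( [Or [And [Not false]]] )]] and [Not p]]] or [And [Not false]]]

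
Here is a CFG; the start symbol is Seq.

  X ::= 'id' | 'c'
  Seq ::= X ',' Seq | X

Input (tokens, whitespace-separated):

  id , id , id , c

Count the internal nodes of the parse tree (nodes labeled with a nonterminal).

[Seq [X id] , [Seq [X id] , [Seq [X id] , [Seq [X c]]]]]

8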